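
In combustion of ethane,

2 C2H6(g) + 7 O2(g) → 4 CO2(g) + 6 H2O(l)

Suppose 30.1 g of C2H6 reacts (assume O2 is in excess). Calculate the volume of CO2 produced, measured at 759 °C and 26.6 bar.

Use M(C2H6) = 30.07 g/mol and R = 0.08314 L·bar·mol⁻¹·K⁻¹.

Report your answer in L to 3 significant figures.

6.46 L

n(C2H6) = 30.10 / 30.07 = 1.001 mol
n(CO2) = (4/2) × 1.001 = 2.002 mol
V = nRT/P = 2.002 × 0.08314 × 1032.15 / 26.6 = 6.459 L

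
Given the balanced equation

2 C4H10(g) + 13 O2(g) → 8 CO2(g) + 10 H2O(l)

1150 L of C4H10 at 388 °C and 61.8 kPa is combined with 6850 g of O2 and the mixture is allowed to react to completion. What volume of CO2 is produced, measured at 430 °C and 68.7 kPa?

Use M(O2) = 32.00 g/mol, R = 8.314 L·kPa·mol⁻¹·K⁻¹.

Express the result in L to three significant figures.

n(C4H10) = PV/RT = (61.8 × 1150) / (8.314 × 661.15) = 12.93 mol
n(O2) = 6850 / 32.00 = 214.1 mol
For 12.93 mol C4H10, stoichiometry requires (13/2) × 12.93 = 84.05 mol O2; 214.1 mol is available, so C4H10 is limiting.
n(CO2) = (8/2) × 12.93 = 51.72 mol
V(CO2) = nRT/P = 51.72 × 8.314 × 703.15 / 68.7 = 4401 L

4400 L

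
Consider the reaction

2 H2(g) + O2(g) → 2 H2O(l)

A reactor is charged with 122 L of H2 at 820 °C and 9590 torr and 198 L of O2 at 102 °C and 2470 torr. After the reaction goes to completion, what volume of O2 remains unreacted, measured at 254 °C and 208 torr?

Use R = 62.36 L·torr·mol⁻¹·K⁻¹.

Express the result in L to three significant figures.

1950 L

n(H2) = PV/RT = (9590 × 122) / (62.36 × 1093.15) = 17.16 mol
n(O2) = PV/RT = (2470 × 198) / (62.36 × 375.15) = 20.91 mol
For 17.16 mol H2, stoichiometry requires (1/2) × 17.16 = 8.580 mol O2; 20.91 mol is available, so H2 is limiting.
n(O2) consumed = (1/2) × 17.16 = 8.580 mol; remaining = 20.91 − 8.580 = 12.33 mol
V(O2) = nRT/P = 12.33 × 62.36 × 527.15 / 208 = 1949 L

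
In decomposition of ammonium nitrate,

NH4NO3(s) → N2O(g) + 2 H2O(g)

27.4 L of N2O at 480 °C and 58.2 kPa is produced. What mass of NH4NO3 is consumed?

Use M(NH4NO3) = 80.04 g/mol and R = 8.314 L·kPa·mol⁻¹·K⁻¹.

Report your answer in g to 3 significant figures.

n(N2O) = PV/RT = (58.2 × 27.4) / (8.314 × 753.15) = 0.2547 mol
n(NH4NO3) = (1/1) × 0.2547 = 0.2547 mol
m(NH4NO3) = 0.2547 × 80.04 = 20.39 g

20.4 g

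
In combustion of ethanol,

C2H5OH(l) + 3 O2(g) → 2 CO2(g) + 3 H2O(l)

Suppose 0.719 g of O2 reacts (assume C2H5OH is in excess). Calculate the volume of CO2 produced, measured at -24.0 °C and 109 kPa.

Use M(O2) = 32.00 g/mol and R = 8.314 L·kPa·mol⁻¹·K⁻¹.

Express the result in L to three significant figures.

n(O2) = 0.7190 / 32.00 = 0.02247 mol
n(CO2) = (2/3) × 0.02247 = 0.01498 mol
V = nRT/P = 0.01498 × 8.314 × 249.15 / 109 = 0.2847 L

0.285 L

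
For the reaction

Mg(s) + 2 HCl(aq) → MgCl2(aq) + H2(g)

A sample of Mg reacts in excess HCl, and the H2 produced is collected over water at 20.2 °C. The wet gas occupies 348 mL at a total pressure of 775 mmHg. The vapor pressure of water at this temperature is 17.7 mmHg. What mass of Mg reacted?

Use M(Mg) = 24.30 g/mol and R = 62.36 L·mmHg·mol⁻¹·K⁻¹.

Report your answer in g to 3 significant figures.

P(H2) = 775 − 17.7 = 757.3 mmHg
n(H2) = PV/RT = (757.3 × 0.3480) / (62.36 × 293.35) = 0.01441 mol
n(Mg) = (1/1) × 0.01441 = 0.01441 mol
m(Mg) = 0.01441 × 24.30 = 0.3502 g

0.350 g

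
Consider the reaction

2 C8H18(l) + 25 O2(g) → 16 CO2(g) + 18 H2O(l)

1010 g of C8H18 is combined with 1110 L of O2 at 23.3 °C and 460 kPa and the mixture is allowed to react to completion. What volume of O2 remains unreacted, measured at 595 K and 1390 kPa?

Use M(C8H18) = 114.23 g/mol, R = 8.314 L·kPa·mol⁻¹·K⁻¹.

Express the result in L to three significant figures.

n(C8H18) = 1010 / 114.23 = 8.842 mol
n(O2) = PV/RT = (460 × 1110) / (8.314 × 296.45) = 207.2 mol
For 8.842 mol C8H18, stoichiometry requires (25/2) × 8.842 = 110.5 mol O2; 207.2 mol is available, so C8H18 is limiting.
n(O2) consumed = (25/2) × 8.842 = 110.5 mol; remaining = 207.2 − 110.5 = 96.70 mol
V(O2) = nRT/P = 96.70 × 8.314 × 595 / 1390 = 344.1 L

344 L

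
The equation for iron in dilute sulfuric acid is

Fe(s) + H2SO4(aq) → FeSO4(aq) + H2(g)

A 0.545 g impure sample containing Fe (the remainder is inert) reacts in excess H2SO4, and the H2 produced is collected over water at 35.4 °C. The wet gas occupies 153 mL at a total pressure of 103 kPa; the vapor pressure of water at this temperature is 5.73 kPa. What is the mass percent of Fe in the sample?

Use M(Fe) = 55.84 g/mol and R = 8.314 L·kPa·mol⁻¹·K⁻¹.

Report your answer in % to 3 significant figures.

P(H2) = 103 − 5.73 = 97.27 kPa
n(H2) = PV/RT = (97.27 × 0.1530) / (8.314 × 308.55) = 0.005801 mol
n(Fe) = (1/1) × 0.005801 = 0.005801 mol
m(Fe) = 0.005801 × 55.84 = 0.3239 g
%Fe = 0.3239 / 0.545 × 100 = 59.43%

59.4 %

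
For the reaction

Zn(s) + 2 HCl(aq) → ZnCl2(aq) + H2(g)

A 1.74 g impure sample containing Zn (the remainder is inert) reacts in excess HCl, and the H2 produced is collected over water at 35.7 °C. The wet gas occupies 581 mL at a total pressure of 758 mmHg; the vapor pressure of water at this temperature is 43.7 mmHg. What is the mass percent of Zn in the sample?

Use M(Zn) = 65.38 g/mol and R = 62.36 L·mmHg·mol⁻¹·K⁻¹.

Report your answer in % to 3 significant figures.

P(H2) = 758 − 43.7 = 714.3 mmHg
n(H2) = PV/RT = (714.3 × 0.5810) / (62.36 × 308.85) = 0.02155 mol
n(Zn) = (1/1) × 0.02155 = 0.02155 mol
m(Zn) = 0.02155 × 65.38 = 1.409 g
%Zn = 1.409 / 1.74 × 100 = 80.98%

81.0 %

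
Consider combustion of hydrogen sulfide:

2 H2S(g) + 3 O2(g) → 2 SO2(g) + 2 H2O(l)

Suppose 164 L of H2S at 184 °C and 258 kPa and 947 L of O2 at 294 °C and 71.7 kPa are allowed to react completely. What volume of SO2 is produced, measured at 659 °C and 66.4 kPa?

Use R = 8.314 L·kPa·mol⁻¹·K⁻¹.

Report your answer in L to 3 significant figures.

1120 L

n(H2S) = PV/RT = (258 × 164) / (8.314 × 457.15) = 11.13 mol
n(O2) = PV/RT = (71.7 × 947) / (8.314 × 567.15) = 14.40 mol
For 11.13 mol H2S, stoichiometry requires (3/2) × 11.13 = 16.70 mol O2; 14.40 mol is available, so O2 is limiting.
n(SO2) = (2/3) × 14.40 = 9.600 mol
V(SO2) = nRT/P = 9.600 × 8.314 × 932.15 / 66.4 = 1120 L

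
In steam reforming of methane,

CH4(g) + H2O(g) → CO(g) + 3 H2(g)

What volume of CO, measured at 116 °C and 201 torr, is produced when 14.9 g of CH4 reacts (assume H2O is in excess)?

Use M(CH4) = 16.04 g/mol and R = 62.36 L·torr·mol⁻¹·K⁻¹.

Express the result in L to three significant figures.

n(CH4) = 14.90 / 16.04 = 0.9289 mol
n(CO) = (1/1) × 0.9289 = 0.9289 mol
V = nRT/P = 0.9289 × 62.36 × 389.15 / 201 = 112.1 L

112 L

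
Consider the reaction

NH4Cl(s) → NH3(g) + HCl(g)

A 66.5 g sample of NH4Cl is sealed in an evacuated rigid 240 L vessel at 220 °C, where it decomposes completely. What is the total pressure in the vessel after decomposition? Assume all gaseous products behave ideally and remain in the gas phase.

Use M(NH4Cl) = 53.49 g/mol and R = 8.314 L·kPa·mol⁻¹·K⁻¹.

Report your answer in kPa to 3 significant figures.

42.5 kPa

n(NH4Cl) = 66.5 / 53.49 = 1.243 mol
n(gas produced) = (2/1) × 1.243 = 2.486 mol
P = nRT/V = 2.486 × 8.314 × 493.15 / 240 = 42.47 kPa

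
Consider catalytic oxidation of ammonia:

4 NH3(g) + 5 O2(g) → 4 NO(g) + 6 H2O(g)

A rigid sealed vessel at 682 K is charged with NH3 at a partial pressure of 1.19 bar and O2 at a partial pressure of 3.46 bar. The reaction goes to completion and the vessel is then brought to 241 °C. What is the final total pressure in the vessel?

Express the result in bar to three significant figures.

Because the vessel is rigid and T is held at 682 K, work the stoichiometry in partial pressures (P_i = n_iRT/V).
P(O2) required for 1.19 bar of NH3 = (5/4) × 1.19 = 1.487 bar; available 3.46 bar, so NH3 is limiting.
P(O2) remaining = 3.46 − (5/4) × 1.19 = 1.973 bar
P(gaseous products) = (4+6)/4 × 1.19 = 2.975 bar
P_total at 682 K = 1.973 + 2.975 = 4.948 bar
Scaling to 241 °C: P = 4.948 × 514.15/682 = 3.730 bar

3.73 bar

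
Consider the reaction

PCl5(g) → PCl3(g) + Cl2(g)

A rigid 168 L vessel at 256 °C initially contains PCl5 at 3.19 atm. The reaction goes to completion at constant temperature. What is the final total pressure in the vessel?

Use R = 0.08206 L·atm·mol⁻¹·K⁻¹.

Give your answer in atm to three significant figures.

6.38 atm

Since T and V are fixed, P_final/P_initial = n_final/n_initial = 2/1.
P_final = (2/1) × 3.19 = 6.380 atm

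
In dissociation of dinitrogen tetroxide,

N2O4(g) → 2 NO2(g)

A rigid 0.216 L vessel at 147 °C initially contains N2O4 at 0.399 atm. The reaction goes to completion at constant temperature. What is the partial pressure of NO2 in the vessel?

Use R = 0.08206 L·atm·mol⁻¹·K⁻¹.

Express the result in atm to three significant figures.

n(N2O4)₀ = PV/RT = (0.399 × 0.216) / (0.08206 × 420.15) = 0.002500 mol
n(NO2) = (2/1) × 0.002500 = 0.005000 mol
P(NO2) = nRT/V = 0.005000 × 0.08206 × 420.15 / 0.216 = 0.7981 atm

0.798 atm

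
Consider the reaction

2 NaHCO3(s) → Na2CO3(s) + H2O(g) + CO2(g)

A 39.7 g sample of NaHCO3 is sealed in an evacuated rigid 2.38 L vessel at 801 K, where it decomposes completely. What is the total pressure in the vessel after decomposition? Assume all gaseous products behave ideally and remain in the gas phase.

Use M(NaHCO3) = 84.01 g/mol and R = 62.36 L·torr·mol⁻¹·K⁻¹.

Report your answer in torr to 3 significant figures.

n(NaHCO3) = 39.7 / 84.01 = 0.4726 mol
n(gas produced) = (2/2) × 0.4726 = 0.4726 mol
P = nRT/V = 0.4726 × 62.36 × 801 / 2.38 = 9919 torr

9920 torr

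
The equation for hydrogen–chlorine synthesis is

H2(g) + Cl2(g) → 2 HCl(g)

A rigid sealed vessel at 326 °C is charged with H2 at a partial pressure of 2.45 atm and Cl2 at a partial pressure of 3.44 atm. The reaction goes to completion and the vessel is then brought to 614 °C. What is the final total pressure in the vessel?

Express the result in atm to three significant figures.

8.72 atm

At constant V, partial pressures at 326 °C are proportional to moles, so apply stoichiometry directly to pressures.
P(Cl2) required for 2.45 atm of H2 = (1/1) × 2.45 = 2.450 atm; available 3.44 atm, so H2 is limiting.
P(Cl2) remaining = 3.44 − (1/1) × 2.45 = 0.9900 atm
P(gaseous products) = (2)/1 × 2.45 = 4.900 atm
P_total at 326 °C = 0.9900 + 4.900 = 5.890 atm
Scaling to 614 °C: P = 5.890 × 887.15/599.15 = 8.721 atm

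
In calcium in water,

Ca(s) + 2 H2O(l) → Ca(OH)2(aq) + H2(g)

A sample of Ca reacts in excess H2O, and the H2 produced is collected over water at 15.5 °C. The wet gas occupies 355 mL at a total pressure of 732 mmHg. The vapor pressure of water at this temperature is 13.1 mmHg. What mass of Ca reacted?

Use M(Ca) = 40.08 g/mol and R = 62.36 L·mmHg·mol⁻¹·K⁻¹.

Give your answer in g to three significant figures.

0.568 g

P(H2) = 732 − 13.1 = 718.9 mmHg
n(H2) = PV/RT = (718.9 × 0.3550) / (62.36 × 288.65) = 0.01418 mol
n(Ca) = (1/1) × 0.01418 = 0.01418 mol
m(Ca) = 0.01418 × 40.08 = 0.5683 g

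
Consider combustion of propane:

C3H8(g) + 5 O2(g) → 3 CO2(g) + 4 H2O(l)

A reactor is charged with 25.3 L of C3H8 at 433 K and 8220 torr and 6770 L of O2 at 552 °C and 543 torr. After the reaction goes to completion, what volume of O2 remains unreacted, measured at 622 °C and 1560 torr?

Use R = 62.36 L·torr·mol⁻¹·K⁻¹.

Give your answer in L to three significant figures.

1180 L

n(C3H8) = PV/RT = (8220 × 25.3) / (62.36 × 433) = 7.702 mol
n(O2) = PV/RT = (543 × 6770) / (62.36 × 825.15) = 71.44 mol
For 7.702 mol C3H8, stoichiometry requires (5/1) × 7.702 = 38.51 mol O2; 71.44 mol is available, so C3H8 is limiting.
n(O2) consumed = (5/1) × 7.702 = 38.51 mol; remaining = 71.44 − 38.51 = 32.93 mol
V(O2) = nRT/P = 32.93 × 62.36 × 895.15 / 1560 = 1178 L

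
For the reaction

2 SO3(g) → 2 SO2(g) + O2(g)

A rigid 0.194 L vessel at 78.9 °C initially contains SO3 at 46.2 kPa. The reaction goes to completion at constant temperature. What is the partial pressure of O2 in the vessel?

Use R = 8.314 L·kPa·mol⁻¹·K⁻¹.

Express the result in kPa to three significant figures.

23.1 kPa

n(SO3)₀ = PV/RT = (46.2 × 0.194) / (8.314 × 352.05) = 0.003062 mol
n(O2) = (1/2) × 0.003062 = 0.001531 mol
P(O2) = nRT/V = 0.001531 × 8.314 × 352.05 / 0.194 = 23.10 kPa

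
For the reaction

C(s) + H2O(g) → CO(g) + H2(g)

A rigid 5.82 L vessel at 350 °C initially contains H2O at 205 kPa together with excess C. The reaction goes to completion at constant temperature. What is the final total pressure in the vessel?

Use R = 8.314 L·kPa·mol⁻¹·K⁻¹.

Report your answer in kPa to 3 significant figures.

Since T and V are fixed, P_final/P_initial = n_final/n_initial = 2/1.
P_final = (2/1) × 205 = 410.0 kPa

410 kPa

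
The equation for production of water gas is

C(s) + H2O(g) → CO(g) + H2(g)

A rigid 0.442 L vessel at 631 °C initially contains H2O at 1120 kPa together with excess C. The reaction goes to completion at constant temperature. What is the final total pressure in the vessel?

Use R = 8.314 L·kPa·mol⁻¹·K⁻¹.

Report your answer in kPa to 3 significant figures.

2240 kPa

At constant T and V, P ∝ n(gas): 1 mol gas → 2 mol gas.
P_final = (2/1) × 1120 = 2240 kPa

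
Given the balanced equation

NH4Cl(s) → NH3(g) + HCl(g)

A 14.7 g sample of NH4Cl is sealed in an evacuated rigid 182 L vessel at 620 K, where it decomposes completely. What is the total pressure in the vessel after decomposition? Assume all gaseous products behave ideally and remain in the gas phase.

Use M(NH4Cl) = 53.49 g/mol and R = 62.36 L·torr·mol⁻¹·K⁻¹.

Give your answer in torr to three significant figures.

n(NH4Cl) = 14.7 / 53.49 = 0.2748 mol
n(gas produced) = (2/1) × 0.2748 = 0.5496 mol
P = nRT/V = 0.5496 × 62.36 × 620 / 182 = 116.8 torr

117 torr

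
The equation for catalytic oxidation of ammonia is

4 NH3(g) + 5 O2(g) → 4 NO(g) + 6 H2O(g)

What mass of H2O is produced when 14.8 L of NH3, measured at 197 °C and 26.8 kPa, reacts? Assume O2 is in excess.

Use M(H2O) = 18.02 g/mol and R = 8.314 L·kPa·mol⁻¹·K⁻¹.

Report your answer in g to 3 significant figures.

n(NH3) = PV/RT = (26.8 × 14.8) / (8.314 × 470.15) = 0.1015 mol
n(H2O) = (6/4) × 0.1015 = 0.1522 mol
m(H2O) = 0.1522 × 18.02 = 2.743 g

2.74 g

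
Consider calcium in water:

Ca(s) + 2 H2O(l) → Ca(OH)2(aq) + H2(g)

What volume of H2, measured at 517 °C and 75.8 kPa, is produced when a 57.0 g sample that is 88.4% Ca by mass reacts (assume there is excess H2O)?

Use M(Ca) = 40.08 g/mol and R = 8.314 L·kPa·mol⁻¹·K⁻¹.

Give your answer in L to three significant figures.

mass of Ca = 57.0 × 88.4/100 = 50.39 g
n(Ca) = 50.39 / 40.08 = 1.257 mol
n(H2) = (1/1) × 1.257 = 1.257 mol
V = nRT/P = 1.257 × 8.314 × 790.15 / 75.8 = 108.9 L

109 L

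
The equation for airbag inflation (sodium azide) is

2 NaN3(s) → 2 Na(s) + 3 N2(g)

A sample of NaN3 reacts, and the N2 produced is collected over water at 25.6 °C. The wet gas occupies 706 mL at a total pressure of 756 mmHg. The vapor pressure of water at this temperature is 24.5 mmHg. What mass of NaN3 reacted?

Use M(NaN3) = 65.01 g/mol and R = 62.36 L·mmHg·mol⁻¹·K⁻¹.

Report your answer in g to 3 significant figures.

1.20 g

P(N2) = 756 − 24.5 = 731.5 mmHg
n(N2) = PV/RT = (731.5 × 0.7060) / (62.36 × 298.75) = 0.02772 mol
n(NaN3) = (2/3) × 0.02772 = 0.01848 mol
m(NaN3) = 0.01848 × 65.01 = 1.201 g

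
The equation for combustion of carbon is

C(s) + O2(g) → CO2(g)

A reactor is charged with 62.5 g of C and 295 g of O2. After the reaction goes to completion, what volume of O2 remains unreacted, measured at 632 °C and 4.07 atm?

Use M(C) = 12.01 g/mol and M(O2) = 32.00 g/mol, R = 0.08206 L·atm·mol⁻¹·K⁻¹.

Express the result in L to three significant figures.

n(C) = 62.5 / 12.01 = 5.204 mol
n(O2) = 295 / 32.00 = 9.219 mol
For 5.204 mol C, stoichiometry requires (1/1) × 5.204 = 5.204 mol O2; 9.219 mol is available, so C is limiting.
n(O2) consumed = (1/1) × 5.204 = 5.204 mol; remaining = 9.219 − 5.204 = 4.015 mol
V(O2) = nRT/P = 4.015 × 0.08206 × 905.15 / 4.07 = 73.27 L

73.3 L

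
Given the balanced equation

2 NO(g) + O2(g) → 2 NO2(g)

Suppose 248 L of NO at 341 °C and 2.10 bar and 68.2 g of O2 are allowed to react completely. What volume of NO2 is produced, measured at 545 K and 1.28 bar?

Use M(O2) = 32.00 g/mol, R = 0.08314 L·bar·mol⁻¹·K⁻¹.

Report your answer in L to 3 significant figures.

n(NO) = PV/RT = (2.10 × 248) / (0.08314 × 614.15) = 10.20 mol
n(O2) = 68.2 / 32.00 = 2.131 mol
For 10.20 mol NO, stoichiometry requires (1/2) × 10.20 = 5.100 mol O2; 2.131 mol is available, so O2 is limiting.
n(NO2) = (2/1) × 2.131 = 4.262 mol
V(NO2) = nRT/P = 4.262 × 0.08314 × 545 / 1.28 = 150.9 L

151 L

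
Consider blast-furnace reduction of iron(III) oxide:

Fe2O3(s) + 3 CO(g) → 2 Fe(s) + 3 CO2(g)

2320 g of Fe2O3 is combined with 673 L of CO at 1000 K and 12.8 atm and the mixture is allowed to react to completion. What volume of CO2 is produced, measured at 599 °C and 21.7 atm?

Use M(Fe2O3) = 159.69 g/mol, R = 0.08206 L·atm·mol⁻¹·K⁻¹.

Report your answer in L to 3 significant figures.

n(Fe2O3) = 2320 / 159.69 = 14.53 mol
n(CO) = PV/RT = (12.8 × 673) / (0.08206 × 1000) = 105.0 mol
For 14.53 mol Fe2O3, stoichiometry requires (3/1) × 14.53 = 43.59 mol CO; 105.0 mol is available, so Fe2O3 is limiting.
n(CO2) = (3/1) × 14.53 = 43.59 mol
V(CO2) = nRT/P = 43.59 × 0.08206 × 872.15 / 21.7 = 143.8 L

144 L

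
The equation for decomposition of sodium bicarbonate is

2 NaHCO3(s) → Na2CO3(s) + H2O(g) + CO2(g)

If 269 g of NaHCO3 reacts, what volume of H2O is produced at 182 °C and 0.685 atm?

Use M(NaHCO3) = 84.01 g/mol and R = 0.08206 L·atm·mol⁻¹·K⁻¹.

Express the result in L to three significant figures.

n(NaHCO3) = 269.0 / 84.01 = 3.202 mol
n(H2O) = (1/2) × 3.202 = 1.601 mol
V = nRT/P = 1.601 × 0.08206 × 455.15 / 0.685 = 87.29 L

87.3 L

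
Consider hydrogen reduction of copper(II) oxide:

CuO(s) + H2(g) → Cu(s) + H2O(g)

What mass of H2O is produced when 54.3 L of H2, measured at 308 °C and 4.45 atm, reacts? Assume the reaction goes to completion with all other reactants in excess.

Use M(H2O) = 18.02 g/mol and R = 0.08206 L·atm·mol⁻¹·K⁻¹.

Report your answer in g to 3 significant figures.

n(H2) = PV/RT = (4.45 × 54.3) / (0.08206 × 581.15) = 5.067 mol
n(H2O) = (1/1) × 5.067 = 5.067 mol
m(H2O) = 5.067 × 18.02 = 91.31 g

91.3 g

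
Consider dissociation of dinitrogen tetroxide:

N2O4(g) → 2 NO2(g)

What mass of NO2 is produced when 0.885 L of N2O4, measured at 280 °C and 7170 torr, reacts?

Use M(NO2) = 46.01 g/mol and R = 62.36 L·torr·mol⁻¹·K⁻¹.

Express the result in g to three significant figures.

16.9 g

n(N2O4) = PV/RT = (7170 × 0.885) / (62.36 × 553.15) = 0.1840 mol
n(NO2) = (2/1) × 0.1840 = 0.3680 mol
m(NO2) = 0.3680 × 46.01 = 16.93 g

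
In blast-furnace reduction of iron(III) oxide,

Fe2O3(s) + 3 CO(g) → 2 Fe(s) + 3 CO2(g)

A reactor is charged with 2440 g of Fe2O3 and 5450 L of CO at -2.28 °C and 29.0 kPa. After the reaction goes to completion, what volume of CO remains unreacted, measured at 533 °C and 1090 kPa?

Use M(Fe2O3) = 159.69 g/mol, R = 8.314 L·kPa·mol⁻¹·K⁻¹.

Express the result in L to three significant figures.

n(Fe2O3) = 2440 / 159.69 = 15.28 mol
n(CO) = PV/RT = (29.0 × 5450) / (8.314 × 270.87) = 70.18 mol
For 15.28 mol Fe2O3, stoichiometry requires (3/1) × 15.28 = 45.84 mol CO; 70.18 mol is available, so Fe2O3 is limiting.
n(CO) consumed = (3/1) × 15.28 = 45.84 mol; remaining = 70.18 − 45.84 = 24.34 mol
V(CO) = nRT/P = 24.34 × 8.314 × 806.15 / 1090 = 149.7 L

150 L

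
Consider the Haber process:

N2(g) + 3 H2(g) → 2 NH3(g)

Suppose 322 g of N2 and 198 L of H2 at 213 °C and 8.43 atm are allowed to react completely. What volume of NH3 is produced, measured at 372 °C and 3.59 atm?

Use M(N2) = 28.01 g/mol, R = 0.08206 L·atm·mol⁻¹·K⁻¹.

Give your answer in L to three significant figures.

339 L

n(N2) = 322 / 28.01 = 11.50 mol
n(H2) = PV/RT = (8.43 × 198) / (0.08206 × 486.15) = 41.84 mol
For 11.50 mol N2, stoichiometry requires (3/1) × 11.50 = 34.50 mol H2; 41.84 mol is available, so N2 is limiting.
n(NH3) = (2/1) × 11.50 = 23.00 mol
V(NH3) = nRT/P = 23.00 × 0.08206 × 645.15 / 3.59 = 339.2 L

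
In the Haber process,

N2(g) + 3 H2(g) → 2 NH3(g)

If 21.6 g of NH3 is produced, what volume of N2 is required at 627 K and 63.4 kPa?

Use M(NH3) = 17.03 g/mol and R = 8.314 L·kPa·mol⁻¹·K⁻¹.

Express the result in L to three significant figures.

n(NH3) = 21.60 / 17.03 = 1.268 mol
n(N2) = (1/2) × 1.268 = 0.6340 mol
V = nRT/P = 0.6340 × 8.314 × 627 / 63.4 = 52.13 L

52.1 L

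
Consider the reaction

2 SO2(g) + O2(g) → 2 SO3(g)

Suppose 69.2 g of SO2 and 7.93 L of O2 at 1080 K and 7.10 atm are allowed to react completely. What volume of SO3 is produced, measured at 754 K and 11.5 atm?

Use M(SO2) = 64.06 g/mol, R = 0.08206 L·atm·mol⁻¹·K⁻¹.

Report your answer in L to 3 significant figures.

n(SO2) = 69.2 / 64.06 = 1.080 mol
n(O2) = PV/RT = (7.10 × 7.93) / (0.08206 × 1080) = 0.6353 mol
For 1.080 mol SO2, stoichiometry requires (1/2) × 1.080 = 0.5400 mol O2; 0.6353 mol is available, so SO2 is limiting.
n(SO3) = (2/2) × 1.080 = 1.080 mol
V(SO3) = nRT/P = 1.080 × 0.08206 × 754 / 11.5 = 5.811 L

5.81 L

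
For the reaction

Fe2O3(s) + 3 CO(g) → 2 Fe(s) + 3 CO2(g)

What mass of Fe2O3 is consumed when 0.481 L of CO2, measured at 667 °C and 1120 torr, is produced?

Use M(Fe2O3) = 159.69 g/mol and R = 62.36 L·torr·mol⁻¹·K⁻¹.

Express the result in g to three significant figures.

0.489 g

n(CO2) = PV/RT = (1120 × 0.481) / (62.36 × 940.15) = 0.009189 mol
n(Fe2O3) = (1/3) × 0.009189 = 0.003063 mol
m(Fe2O3) = 0.003063 × 159.69 = 0.4891 g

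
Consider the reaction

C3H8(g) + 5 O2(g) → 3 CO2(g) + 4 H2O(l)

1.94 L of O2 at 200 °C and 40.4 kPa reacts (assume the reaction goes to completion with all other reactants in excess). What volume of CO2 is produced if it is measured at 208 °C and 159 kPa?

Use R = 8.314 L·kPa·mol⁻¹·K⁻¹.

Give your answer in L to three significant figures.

n(O2) = PV/RT = (40.4 × 1.94) / (8.314 × 473.15) = 0.01992 mol
n(CO2) = (3/5) × 0.01992 = 0.01195 mol
V = nRT/P = 0.01195 × 8.314 × 481.15 / 159 = 0.3007 L

0.301 L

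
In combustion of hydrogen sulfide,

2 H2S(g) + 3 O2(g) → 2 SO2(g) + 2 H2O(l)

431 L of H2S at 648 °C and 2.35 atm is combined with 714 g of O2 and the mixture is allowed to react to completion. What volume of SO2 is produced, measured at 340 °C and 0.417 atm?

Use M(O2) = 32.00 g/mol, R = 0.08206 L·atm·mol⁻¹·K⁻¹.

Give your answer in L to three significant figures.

1620 L

n(H2S) = PV/RT = (2.35 × 431) / (0.08206 × 921.15) = 13.40 mol
n(O2) = 714 / 32.00 = 22.31 mol
For 13.40 mol H2S, stoichiometry requires (3/2) × 13.40 = 20.10 mol O2; 22.31 mol is available, so H2S is limiting.
n(SO2) = (2/2) × 13.40 = 13.40 mol
V(SO2) = nRT/P = 13.40 × 0.08206 × 613.15 / 0.417 = 1617 L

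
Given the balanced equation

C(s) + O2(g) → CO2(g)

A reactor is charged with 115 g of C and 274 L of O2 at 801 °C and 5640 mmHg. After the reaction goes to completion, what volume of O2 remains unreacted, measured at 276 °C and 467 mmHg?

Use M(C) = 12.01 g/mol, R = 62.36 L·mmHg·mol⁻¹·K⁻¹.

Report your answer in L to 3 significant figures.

n(C) = 115 / 12.01 = 9.575 mol
n(O2) = PV/RT = (5640 × 274) / (62.36 × 1074.15) = 23.07 mol
For 9.575 mol C, stoichiometry requires (1/1) × 9.575 = 9.575 mol O2; 23.07 mol is available, so C is limiting.
n(O2) consumed = (1/1) × 9.575 = 9.575 mol; remaining = 23.07 − 9.575 = 13.50 mol
V(O2) = nRT/P = 13.50 × 62.36 × 549.15 / 467 = 990.0 L

990 L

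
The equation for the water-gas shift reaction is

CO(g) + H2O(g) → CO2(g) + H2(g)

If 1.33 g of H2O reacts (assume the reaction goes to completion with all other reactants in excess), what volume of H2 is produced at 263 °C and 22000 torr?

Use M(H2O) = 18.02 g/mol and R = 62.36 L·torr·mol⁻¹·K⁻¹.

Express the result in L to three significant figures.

0.112 L

n(H2O) = 1.330 / 18.02 = 0.07381 mol
n(H2) = (1/1) × 0.07381 = 0.07381 mol
V = nRT/P = 0.07381 × 62.36 × 536.15 / 22000 = 0.1122 L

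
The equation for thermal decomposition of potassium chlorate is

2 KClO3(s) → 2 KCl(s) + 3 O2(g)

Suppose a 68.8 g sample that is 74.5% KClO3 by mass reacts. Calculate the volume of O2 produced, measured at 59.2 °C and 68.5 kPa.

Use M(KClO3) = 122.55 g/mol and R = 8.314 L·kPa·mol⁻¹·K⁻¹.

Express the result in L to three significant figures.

25.3 L

mass of KClO3 = 68.8 × 74.5/100 = 51.26 g
n(KClO3) = 51.26 / 122.55 = 0.4183 mol
n(O2) = (3/2) × 0.4183 = 0.6275 mol
V = nRT/P = 0.6275 × 8.314 × 332.35 / 68.5 = 25.31 L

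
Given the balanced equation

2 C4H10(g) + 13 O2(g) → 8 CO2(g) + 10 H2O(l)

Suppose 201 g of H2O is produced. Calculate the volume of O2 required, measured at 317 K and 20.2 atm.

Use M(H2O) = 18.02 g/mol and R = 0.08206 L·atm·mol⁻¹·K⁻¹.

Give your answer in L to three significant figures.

n(H2O) = 201.0 / 18.02 = 11.15 mol
n(O2) = (13/10) × 11.15 = 14.50 mol
V = nRT/P = 14.50 × 0.08206 × 317 / 20.2 = 18.67 L

18.7 L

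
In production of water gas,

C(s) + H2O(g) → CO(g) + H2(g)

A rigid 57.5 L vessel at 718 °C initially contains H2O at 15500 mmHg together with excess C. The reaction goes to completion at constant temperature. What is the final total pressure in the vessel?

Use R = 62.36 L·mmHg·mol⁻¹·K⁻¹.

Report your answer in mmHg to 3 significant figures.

Rigid vessel, constant T ⇒ P scales with total gas moles (1 → 2).
P_final = (2/1) × 15500 = 31000 mmHg

31000 mmHg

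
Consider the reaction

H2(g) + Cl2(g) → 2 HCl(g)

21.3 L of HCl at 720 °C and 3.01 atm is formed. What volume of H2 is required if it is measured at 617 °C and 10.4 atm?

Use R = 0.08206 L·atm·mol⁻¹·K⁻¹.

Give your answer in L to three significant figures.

2.76 L

n(HCl) = PV/RT = (3.01 × 21.3) / (0.08206 × 993.15) = 0.7867 mol
n(H2) = (1/2) × 0.7867 = 0.3933 mol
V = nRT/P = 0.3933 × 0.08206 × 890.15 / 10.4 = 2.762 L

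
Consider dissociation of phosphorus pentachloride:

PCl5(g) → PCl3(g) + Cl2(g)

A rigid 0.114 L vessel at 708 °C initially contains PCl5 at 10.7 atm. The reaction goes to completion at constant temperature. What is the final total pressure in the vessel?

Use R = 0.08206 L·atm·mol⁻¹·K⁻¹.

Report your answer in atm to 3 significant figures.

At constant T and V, P ∝ n(gas): 1 mol gas → 2 mol gas.
P_final = (2/1) × 10.7 = 21.40 atm

21.4 atm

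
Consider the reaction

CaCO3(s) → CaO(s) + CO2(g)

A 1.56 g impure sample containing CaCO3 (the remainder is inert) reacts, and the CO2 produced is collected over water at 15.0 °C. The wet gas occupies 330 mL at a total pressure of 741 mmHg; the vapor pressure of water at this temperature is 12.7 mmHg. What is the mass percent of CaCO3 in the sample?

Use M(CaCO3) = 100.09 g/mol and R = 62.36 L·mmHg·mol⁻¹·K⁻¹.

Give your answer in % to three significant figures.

85.8 %

P(CO2) = 741 − 12.7 = 728.3 mmHg
n(CO2) = PV/RT = (728.3 × 0.3300) / (62.36 × 288.15) = 0.01338 mol
n(CaCO3) = (1/1) × 0.01338 = 0.01338 mol
m(CaCO3) = 0.01338 × 100.09 = 1.339 g
%CaCO3 = 1.339 / 1.56 × 100 = 85.83%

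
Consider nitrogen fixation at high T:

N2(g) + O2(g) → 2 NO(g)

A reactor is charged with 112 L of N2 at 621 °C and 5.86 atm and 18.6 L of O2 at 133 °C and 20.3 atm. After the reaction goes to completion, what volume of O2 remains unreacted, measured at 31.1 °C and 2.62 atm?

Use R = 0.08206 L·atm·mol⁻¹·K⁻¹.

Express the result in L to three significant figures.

22.7 L

n(N2) = PV/RT = (5.86 × 112) / (0.08206 × 894.15) = 8.945 mol
n(O2) = PV/RT = (20.3 × 18.6) / (0.08206 × 406.15) = 11.33 mol
For 8.945 mol N2, stoichiometry requires (1/1) × 8.945 = 8.945 mol O2; 11.33 mol is available, so N2 is limiting.
n(O2) consumed = (1/1) × 8.945 = 8.945 mol; remaining = 11.33 − 8.945 = 2.385 mol
V(O2) = nRT/P = 2.385 × 0.08206 × 304.25 / 2.62 = 22.73 L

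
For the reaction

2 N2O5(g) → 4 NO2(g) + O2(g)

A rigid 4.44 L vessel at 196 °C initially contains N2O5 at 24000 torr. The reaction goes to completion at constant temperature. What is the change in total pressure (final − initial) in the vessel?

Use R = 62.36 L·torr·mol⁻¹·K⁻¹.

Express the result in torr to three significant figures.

Rigid vessel, constant T ⇒ P scales with total gas moles (2 → 5).
P_final = (5/2) × 24000 = 60000 torr; ΔP = 60000 − 24000 = 36000 torr

36000 torr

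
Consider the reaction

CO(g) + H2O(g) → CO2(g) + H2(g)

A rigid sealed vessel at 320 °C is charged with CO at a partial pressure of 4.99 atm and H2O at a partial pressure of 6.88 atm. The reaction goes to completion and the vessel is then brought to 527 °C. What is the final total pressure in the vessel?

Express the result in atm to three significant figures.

16.0 atm

With V and T fixed, P_i ∝ n_i, so the mole ratios apply directly to partial pressures at 320 °C.
P(H2O) required for 4.99 atm of CO = (1/1) × 4.99 = 4.990 atm; available 6.88 atm, so CO is limiting.
P(H2O) remaining = 6.88 − (1/1) × 4.99 = 1.890 atm
P(gaseous products) = (1+1)/1 × 4.99 = 9.980 atm
P_total at 320 °C = 1.890 + 9.980 = 11.87 atm
Scaling to 527 °C: P = 11.87 × 800.15/593.15 = 16.01 atm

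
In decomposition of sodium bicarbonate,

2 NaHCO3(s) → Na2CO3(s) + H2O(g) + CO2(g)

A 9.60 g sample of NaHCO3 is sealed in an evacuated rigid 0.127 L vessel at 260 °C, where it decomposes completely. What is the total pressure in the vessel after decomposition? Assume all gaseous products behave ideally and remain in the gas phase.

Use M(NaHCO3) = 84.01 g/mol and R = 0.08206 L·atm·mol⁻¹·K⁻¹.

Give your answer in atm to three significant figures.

39.4 atm

n(NaHCO3) = 9.60 / 84.01 = 0.1143 mol
n(gas produced) = (2/2) × 0.1143 = 0.1143 mol
P = nRT/V = 0.1143 × 0.08206 × 533.15 / 0.127 = 39.38 atm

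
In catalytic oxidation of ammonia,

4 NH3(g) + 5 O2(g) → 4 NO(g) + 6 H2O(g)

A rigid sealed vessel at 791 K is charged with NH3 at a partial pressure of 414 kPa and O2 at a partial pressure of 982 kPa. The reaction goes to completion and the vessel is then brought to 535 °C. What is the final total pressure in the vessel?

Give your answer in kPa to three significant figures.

With V and T fixed, P_i ∝ n_i, so the mole ratios apply directly to partial pressures at 791 K.
P(O2) required for 414 kPa of NH3 = (5/4) × 414 = 517.5 kPa; available 982 kPa, so NH3 is limiting.
P(O2) remaining = 982 − (5/4) × 414 = 464.5 kPa
P(gaseous products) = (4+6)/4 × 414 = 1035 kPa
P_total at 791 K = 464.5 + 1035 = 1500 kPa
Scaling to 535 °C: P = 1500 × 808.15/791 = 1533 kPa

1530 kPa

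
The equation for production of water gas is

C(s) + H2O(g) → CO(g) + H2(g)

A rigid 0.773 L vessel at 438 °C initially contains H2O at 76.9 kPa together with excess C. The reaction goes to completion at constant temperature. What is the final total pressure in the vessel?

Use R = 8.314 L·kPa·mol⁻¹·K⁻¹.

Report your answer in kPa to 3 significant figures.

Since T and V are fixed, P_final/P_initial = n_final/n_initial = 2/1.
P_final = (2/1) × 76.9 = 153.8 kPa

154 kPa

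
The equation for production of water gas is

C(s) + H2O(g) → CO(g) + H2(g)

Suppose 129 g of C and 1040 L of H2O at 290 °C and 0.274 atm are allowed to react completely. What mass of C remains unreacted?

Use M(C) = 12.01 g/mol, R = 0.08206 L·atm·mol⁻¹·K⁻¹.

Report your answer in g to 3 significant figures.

54.9 g

n(C) = 129 / 12.01 = 10.74 mol
n(H2O) = PV/RT = (0.274 × 1040) / (0.08206 × 563.15) = 6.166 mol
For 10.74 mol C, stoichiometry requires (1/1) × 10.74 = 10.74 mol H2O; 6.166 mol is available, so H2O is limiting.
n(C) consumed = (1/1) × 6.166 = 6.166 mol; remaining = 10.74 − 6.166 = 4.574 mol
m(C) = 4.574 × 12.01 = 54.93 g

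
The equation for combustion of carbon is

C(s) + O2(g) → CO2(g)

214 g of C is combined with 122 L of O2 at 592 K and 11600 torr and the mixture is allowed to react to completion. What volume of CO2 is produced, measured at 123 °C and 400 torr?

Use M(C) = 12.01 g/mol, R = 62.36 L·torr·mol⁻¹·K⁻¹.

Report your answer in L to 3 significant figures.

1100 L

n(C) = 214 / 12.01 = 17.82 mol
n(O2) = PV/RT = (11600 × 122) / (62.36 × 592) = 38.33 mol
For 17.82 mol C, stoichiometry requires (1/1) × 17.82 = 17.82 mol O2; 38.33 mol is available, so C is limiting.
n(CO2) = (1/1) × 17.82 = 17.82 mol
V(CO2) = nRT/P = 17.82 × 62.36 × 396.15 / 400 = 1101 L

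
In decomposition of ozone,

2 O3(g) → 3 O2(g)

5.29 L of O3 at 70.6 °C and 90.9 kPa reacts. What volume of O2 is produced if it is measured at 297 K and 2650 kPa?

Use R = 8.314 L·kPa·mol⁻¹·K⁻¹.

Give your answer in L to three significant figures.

0.235 L

n(O3) = PV/RT = (90.9 × 5.29) / (8.314 × 343.75) = 0.1683 mol
n(O2) = (3/2) × 0.1683 = 0.2525 mol
V = nRT/P = 0.2525 × 8.314 × 297 / 2650 = 0.2353 L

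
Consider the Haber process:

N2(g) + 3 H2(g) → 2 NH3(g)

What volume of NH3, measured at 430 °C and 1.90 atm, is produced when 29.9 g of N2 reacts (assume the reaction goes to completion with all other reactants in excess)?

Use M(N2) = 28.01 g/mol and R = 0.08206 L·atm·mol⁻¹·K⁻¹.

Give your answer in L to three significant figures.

64.8 L

n(N2) = 29.90 / 28.01 = 1.067 mol
n(NH3) = (2/1) × 1.067 = 2.134 mol
V = nRT/P = 2.134 × 0.08206 × 703.15 / 1.90 = 64.81 L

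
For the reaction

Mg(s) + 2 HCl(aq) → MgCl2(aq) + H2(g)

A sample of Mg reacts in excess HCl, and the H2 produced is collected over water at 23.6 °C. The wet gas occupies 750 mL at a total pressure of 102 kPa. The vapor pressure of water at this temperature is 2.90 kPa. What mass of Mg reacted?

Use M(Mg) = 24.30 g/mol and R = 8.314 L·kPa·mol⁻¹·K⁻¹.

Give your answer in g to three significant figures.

P(H2) = 102 − 2.90 = 99.10 kPa
n(H2) = PV/RT = (99.10 × 0.7500) / (8.314 × 296.75) = 0.03013 mol
n(Mg) = (1/1) × 0.03013 = 0.03013 mol
m(Mg) = 0.03013 × 24.30 = 0.7322 g

0.732 g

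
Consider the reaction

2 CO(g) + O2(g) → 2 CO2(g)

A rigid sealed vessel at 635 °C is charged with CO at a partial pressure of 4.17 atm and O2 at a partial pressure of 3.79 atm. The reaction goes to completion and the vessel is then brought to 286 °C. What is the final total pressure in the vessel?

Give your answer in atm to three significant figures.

With V and T fixed, P_i ∝ n_i, so the mole ratios apply directly to partial pressures at 635 °C.
P(O2) required for 4.17 atm of CO = (1/2) × 4.17 = 2.085 atm; available 3.79 atm, so CO is limiting.
P(O2) remaining = 3.79 − (1/2) × 4.17 = 1.705 atm
P(gaseous products) = (2)/2 × 4.17 = 4.170 atm
P_total at 635 °C = 1.705 + 4.170 = 5.875 atm
Scaling to 286 °C: P = 5.875 × 559.15/908.15 = 3.617 atm

3.62 atm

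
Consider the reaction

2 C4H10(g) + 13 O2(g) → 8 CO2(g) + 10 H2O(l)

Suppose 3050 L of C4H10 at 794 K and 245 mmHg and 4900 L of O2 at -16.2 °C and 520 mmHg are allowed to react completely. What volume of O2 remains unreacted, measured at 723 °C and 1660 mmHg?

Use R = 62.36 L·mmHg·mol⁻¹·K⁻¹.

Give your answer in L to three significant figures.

2280 L

n(C4H10) = PV/RT = (245 × 3050) / (62.36 × 794) = 15.09 mol
n(O2) = PV/RT = (520 × 4900) / (62.36 × 256.95) = 159.0 mol
For 15.09 mol C4H10, stoichiometry requires (13/2) × 15.09 = 98.08 mol O2; 159.0 mol is available, so C4H10 is limiting.
n(O2) consumed = (13/2) × 15.09 = 98.08 mol; remaining = 159.0 − 98.08 = 60.92 mol
V(O2) = nRT/P = 60.92 × 62.36 × 996.15 / 1660 = 2280 L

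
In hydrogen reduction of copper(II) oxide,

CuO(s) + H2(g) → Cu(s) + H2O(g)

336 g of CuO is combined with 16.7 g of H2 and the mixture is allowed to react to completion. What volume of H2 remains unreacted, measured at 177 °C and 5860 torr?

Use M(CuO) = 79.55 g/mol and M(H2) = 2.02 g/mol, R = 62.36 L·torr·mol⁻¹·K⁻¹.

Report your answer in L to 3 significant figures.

19.4 L

n(CuO) = 336 / 79.55 = 4.224 mol
n(H2) = 16.7 / 2.02 = 8.267 mol
For 4.224 mol CuO, stoichiometry requires (1/1) × 4.224 = 4.224 mol H2; 8.267 mol is available, so CuO is limiting.
n(H2) consumed = (1/1) × 4.224 = 4.224 mol; remaining = 8.267 − 4.224 = 4.043 mol
V(H2) = nRT/P = 4.043 × 62.36 × 450.15 / 5860 = 19.37 L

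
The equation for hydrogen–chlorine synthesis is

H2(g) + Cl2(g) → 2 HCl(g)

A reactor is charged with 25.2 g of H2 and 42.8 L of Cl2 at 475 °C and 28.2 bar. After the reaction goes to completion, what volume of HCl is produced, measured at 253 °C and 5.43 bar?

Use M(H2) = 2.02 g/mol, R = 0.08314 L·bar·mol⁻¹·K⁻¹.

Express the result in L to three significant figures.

201 L

n(H2) = 25.2 / 2.02 = 12.48 mol
n(Cl2) = PV/RT = (28.2 × 42.8) / (0.08314 × 748.15) = 19.40 mol
For 12.48 mol H2, stoichiometry requires (1/1) × 12.48 = 12.48 mol Cl2; 19.40 mol is available, so H2 is limiting.
n(HCl) = (2/1) × 12.48 = 24.96 mol
V(HCl) = nRT/P = 24.96 × 0.08314 × 526.15 / 5.43 = 201.1 L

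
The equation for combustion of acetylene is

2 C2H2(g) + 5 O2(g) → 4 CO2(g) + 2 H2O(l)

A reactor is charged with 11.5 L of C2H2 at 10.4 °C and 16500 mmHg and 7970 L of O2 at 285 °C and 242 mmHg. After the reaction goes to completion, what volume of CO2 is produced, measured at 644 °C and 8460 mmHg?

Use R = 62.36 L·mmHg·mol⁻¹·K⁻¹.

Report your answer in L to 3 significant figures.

145 L

n(C2H2) = PV/RT = (16500 × 11.5) / (62.36 × 283.55) = 10.73 mol
n(O2) = PV/RT = (242 × 7970) / (62.36 × 558.15) = 55.41 mol
For 10.73 mol C2H2, stoichiometry requires (5/2) × 10.73 = 26.83 mol O2; 55.41 mol is available, so C2H2 is limiting.
n(CO2) = (4/2) × 10.73 = 21.46 mol
V(CO2) = nRT/P = 21.46 × 62.36 × 917.15 / 8460 = 145.1 L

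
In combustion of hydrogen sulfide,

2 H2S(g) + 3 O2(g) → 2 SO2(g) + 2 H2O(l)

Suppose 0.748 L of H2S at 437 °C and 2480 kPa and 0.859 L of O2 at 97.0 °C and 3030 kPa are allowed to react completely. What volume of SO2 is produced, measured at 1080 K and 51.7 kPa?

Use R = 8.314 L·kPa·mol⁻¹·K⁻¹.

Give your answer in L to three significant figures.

n(H2S) = PV/RT = (2480 × 0.748) / (8.314 × 710.15) = 0.3142 mol
n(O2) = PV/RT = (3030 × 0.859) / (8.314 × 370.15) = 0.8458 mol
For 0.3142 mol H2S, stoichiometry requires (3/2) × 0.3142 = 0.4713 mol O2; 0.8458 mol is available, so H2S is limiting.
n(SO2) = (2/2) × 0.3142 = 0.3142 mol
V(SO2) = nRT/P = 0.3142 × 8.314 × 1080 / 51.7 = 54.57 L

54.6 L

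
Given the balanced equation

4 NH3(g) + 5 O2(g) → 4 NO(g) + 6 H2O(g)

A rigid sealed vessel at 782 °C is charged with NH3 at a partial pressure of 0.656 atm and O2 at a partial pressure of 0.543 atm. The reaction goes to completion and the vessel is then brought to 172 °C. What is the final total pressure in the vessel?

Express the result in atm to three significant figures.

0.552 atm

With V and T fixed, P_i ∝ n_i, so the mole ratios apply directly to partial pressures at 782 °C.
P(O2) required for 0.656 atm of NH3 = (5/4) × 0.656 = 0.8200 atm; available 0.543 atm, so O2 is limiting.
P(NH3) remaining = 0.656 − (4/5) × 0.543 = 0.2216 atm
P(gaseous products) = (4+6)/5 × 0.543 = 1.086 atm
P_total at 782 °C = 0.2216 + 1.086 = 1.308 atm
Scaling to 172 °C: P = 1.308 × 445.15/1055.15 = 0.5518 atm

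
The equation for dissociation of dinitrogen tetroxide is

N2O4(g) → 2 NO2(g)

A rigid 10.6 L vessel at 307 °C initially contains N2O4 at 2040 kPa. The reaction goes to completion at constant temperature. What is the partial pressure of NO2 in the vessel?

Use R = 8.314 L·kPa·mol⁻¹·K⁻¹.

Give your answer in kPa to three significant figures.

n(N2O4)₀ = PV/RT = (2040 × 10.6) / (8.314 × 580.15) = 4.483 mol
n(NO2) = (2/1) × 4.483 = 8.966 mol
P(NO2) = nRT/V = 8.966 × 8.314 × 580.15 / 10.6 = 4080 kPa

4080 kPa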